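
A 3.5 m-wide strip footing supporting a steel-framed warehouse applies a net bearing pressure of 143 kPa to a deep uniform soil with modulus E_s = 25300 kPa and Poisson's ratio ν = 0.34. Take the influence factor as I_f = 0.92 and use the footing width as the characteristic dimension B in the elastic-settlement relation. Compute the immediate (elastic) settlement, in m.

S_e ≈ 0.0161 m

Immediate (elastic) settlement: S_e = q·B·(1−ν²)/E_s · I_f.
S_e = 143 × 3.5 × (1 − 0.34²) / 25300 × 0.92
    = 143 × 3.5 × 0.8844 / 25300 × 0.92
    = 0.0161 m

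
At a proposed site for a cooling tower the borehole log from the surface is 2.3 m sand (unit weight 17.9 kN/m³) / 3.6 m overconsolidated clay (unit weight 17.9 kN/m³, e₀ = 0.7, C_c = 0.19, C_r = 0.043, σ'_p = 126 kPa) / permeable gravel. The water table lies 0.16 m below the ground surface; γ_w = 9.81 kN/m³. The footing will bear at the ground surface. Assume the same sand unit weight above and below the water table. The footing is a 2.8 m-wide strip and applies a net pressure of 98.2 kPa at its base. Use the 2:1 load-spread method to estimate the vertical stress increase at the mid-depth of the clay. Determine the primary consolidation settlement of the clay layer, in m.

Mid-depth of clay below the ground surface: z = 2.3 + 3.6/2 = 4.1 m.
Total vertical stress at mid-clay: σ_v = 17.9×2.3 + 17.9×1.8 = 73.39 kPa.
Pore pressure: u = 9.81×(4.1 − 0.16) = 38.651 kPa.
Initial effective stress: σ'_0 = σ_v − u = 73.39 − 38.651 = 34.739 kPa.
Stress increase at mid-clay by the 2:1 spreading method:
Δσ = qB/(B+z) = 98.2×2.8/(2.8+4.1) = 39.849 kPa
Final effective stress: σ'_f = 34.739 + 39.849 = 74.588 kPa.
σ'_f = 74.588 ≤ σ'_p = 126 kPa, so the clay remains overconsolidated and only the recompression index applies:
S_c = C_r·H/(1+e₀)·log₁₀(σ'_f/σ'_0) = 0.043×3.6/1.7×log₁₀(74.588/34.739)
    = 0.091057 × 0.33185 = 0.03022 m

S_c ≈ 0.0302 m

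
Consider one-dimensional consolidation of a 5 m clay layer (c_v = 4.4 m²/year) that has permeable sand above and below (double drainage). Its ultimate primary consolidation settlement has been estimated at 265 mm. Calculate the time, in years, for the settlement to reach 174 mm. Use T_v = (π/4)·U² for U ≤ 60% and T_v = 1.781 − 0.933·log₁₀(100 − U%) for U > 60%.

Drainage path length: H_d = H/2 = 2.5 m (double drainage).
U = S(t)/S_ult = 174/265 = 0.6566.
U > 60%: T_v = 1.781 − 0.933·log₁₀(100 − 65.66) = 0.3481.
t = T_v·H_d²/c_v = 0.3481×2.5²/4.4 = 0.4945 years.

t ≈ 0.494 years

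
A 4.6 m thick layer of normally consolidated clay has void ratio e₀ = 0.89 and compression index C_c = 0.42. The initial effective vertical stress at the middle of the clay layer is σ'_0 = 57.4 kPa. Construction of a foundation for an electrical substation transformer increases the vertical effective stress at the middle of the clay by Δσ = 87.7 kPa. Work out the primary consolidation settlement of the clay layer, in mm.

Final effective stress: σ'_f = σ'_0 + Δσ = 57.4 + 87.7 = 145.1 kPa.
Normally consolidated clay, so the full stress increment lies on the virgin compression line:
S_c = C_c·H/(1+e₀)·log₁₀(σ'_f/σ'_0) = 0.42×4.6/(1+0.89)×log₁₀(145.1/57.4)
    = 1.0222 × 0.40276 = 0.4117 m

S_c ≈ 412 mm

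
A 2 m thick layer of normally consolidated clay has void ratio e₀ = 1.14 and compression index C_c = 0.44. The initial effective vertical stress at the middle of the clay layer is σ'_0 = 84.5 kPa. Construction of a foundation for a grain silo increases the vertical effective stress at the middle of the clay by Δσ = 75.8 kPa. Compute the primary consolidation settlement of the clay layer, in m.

S_c ≈ 0.114 m

Final effective stress: σ'_f = σ'_0 + Δσ = 84.5 + 75.8 = 160.3 kPa.
Normally consolidated clay, so the full stress increment lies on the virgin compression line:
S_c = C_c·H/(1+e₀)·log₁₀(σ'_f/σ'_0) = 0.44×2/(1+1.14)×log₁₀(160.3/84.5)
    = 0.41121 × 0.27808 = 0.1143 m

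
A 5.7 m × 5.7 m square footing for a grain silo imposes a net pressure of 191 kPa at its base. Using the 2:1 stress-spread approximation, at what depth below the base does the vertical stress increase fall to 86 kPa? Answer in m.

z ≈ 2.79 m

2:1 spreading — at depth z the loaded area has grown by z in each plan dimension:
qB²/(B+z)² = Δσ_z ⇒ z = B(√(q/Δσ_z) − 1) = 5.7×(√(191/86) − 1) = 2.795 m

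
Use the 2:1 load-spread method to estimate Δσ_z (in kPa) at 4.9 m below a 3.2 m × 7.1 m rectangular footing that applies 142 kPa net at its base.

By the 2:1 method the load spreads at 1 horizontal : 2 vertical, so at depth z the loaded area has grown by z in each plan dimension:
Δσ = qBL/((B+z)(L+z)) = 142×3.2×7.1/((3.2+4.9)(7.1+4.9)) = 33.192 kPa

Δσ_z ≈ 33.2 kPa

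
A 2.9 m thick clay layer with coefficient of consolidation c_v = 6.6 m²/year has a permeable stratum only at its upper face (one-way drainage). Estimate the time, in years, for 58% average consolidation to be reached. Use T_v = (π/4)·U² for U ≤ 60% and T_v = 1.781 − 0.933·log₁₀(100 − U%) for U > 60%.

t ≈ 0.337 years

Drainage path length: H_d = H = 2.9 m (single drainage).
U ≤ 60%: T_v = (π/4)·U² = (π/4)×0.58² = 0.26421.
t = T_v·H_d²/c_v = 0.26421×2.9²/6.6 = 0.3367 years.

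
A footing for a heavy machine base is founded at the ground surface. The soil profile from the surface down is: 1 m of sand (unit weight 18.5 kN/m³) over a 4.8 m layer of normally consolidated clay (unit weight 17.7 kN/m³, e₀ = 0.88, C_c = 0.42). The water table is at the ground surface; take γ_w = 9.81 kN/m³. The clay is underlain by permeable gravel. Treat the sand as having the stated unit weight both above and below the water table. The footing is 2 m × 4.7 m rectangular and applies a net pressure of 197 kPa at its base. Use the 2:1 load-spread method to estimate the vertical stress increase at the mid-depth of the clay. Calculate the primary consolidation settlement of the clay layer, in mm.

Mid-depth of clay below the ground surface: z = 1 + 4.8/2 = 3.4 m.
Total vertical stress at mid-clay: σ_v = 18.5×1 + 17.7×2.4 = 60.98 kPa.
Pore pressure: u = 9.81×(3.4 − 0) = 33.354 kPa.
Initial effective stress: σ'_0 = σ_v − u = 60.98 − 33.354 = 27.626 kPa.
Stress increase at mid-clay by the 2:1 spreading method:
Δσ = qBL/((B+z)(L+z)) = 197×2×4.7/((2+3.4)(4.7+3.4)) = 42.337 kPa
Final effective stress: σ'_f = σ'_0 + Δσ = 27.626 + 42.337 = 69.963 kPa.
Normally consolidated clay, so the full stress increment lies on the virgin compression line:
S_c = C_c·H/(1+e₀)·log₁₀(σ'_f/σ'_0) = 0.42×4.8/(1+0.88)×log₁₀(69.963/27.626)
    = 1.0723 × 0.40355 = 0.4327 m

S_c ≈ 433 mm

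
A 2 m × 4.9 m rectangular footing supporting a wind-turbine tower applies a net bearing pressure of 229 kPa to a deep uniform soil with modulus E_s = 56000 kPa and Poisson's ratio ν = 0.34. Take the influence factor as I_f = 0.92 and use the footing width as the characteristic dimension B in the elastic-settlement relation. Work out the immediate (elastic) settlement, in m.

S_e ≈ 0.00665 m

Immediate (elastic) settlement: S_e = q·B·(1−ν²)/E_s · I_f.
S_e = 229 × 2 × (1 − 0.34²) / 56000 × 0.92
    = 229 × 2 × 0.8844 / 56000 × 0.92
    = 0.006654 m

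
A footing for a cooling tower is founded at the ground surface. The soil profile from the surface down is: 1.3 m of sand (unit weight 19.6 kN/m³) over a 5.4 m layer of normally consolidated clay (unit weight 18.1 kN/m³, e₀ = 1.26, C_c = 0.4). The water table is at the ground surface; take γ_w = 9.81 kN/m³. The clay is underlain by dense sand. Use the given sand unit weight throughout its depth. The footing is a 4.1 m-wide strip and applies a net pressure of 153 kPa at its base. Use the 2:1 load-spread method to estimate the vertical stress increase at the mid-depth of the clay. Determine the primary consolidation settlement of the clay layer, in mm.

S_c ≈ 484 mm

Mid-depth of clay below the ground surface: z = 1.3 + 5.4/2 = 4 m.
Total vertical stress at mid-clay: σ_v = 19.6×1.3 + 18.1×2.7 = 74.35 kPa.
Pore pressure: u = 9.81×(4 − 0) = 39.24 kPa.
Initial effective stress: σ'_0 = σ_v − u = 74.35 − 39.24 = 35.11 kPa.
Stress increase at mid-clay by the 2:1 spreading method:
Δσ = qB/(B+z) = 153×4.1/(4.1+4) = 77.444 kPa
Final effective stress: σ'_f = σ'_0 + Δσ = 35.11 + 77.444 = 112.55 kPa.
Normally consolidated clay, so the full stress increment lies on the virgin compression line:
S_c = C_c·H/(1+e₀)·log₁₀(σ'_f/σ'_0) = 0.4×5.4/(1+1.26)×log₁₀(112.55/35.11)
    = 0.95575 × 0.50591 = 0.4835 m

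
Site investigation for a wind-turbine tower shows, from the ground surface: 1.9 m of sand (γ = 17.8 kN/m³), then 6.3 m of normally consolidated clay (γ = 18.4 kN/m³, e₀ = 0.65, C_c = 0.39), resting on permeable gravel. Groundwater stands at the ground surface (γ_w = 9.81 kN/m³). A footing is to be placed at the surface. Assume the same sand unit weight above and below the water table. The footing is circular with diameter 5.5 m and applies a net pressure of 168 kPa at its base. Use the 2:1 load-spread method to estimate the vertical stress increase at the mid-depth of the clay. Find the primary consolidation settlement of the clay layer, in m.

S_c ≈ 0.474 m

Mid-depth of clay below the ground surface: z = 1.9 + 6.3/2 = 5.05 m.
Total vertical stress at mid-clay: σ_v = 17.8×1.9 + 18.4×3.15 = 91.78 kPa.
Pore pressure: u = 9.81×(5.05 − 0) = 49.541 kPa.
Initial effective stress: σ'_0 = σ_v − u = 91.78 − 49.541 = 42.239 kPa.
Stress increase at mid-clay by the 2:1 spreading method:
Δσ ≈ qD²/(D+z)² = 168×5.5²/(5.5+5.05)² = 45.659 kPa
Final effective stress: σ'_f = σ'_0 + Δσ = 42.239 + 45.659 = 87.898 kPa.
Normally consolidated clay, so the full stress increment lies on the virgin compression line:
S_c = C_c·H/(1+e₀)·log₁₀(σ'_f/σ'_0) = 0.39×6.3/(1+0.65)×log₁₀(87.898/42.239)
    = 1.4891 × 0.31827 = 0.4739 m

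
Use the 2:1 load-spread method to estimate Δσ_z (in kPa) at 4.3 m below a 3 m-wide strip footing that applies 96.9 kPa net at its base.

By the 2:1 method the load spreads at 1 horizontal : 2 vertical, so at depth z the loaded area has grown by z in each plan dimension:
Δσ = qB/(B+z) = 96.9×3/(3+4.3) = 39.822 kPa

Δσ_z ≈ 39.8 kPa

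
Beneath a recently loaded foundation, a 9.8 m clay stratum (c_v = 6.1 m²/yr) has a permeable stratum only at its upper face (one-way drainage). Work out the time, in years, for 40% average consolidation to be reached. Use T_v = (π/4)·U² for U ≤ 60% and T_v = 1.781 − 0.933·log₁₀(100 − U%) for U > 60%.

t ≈ 1.98 years

Drainage path length: H_d = H = 9.8 m (single drainage).
U ≤ 60%: T_v = (π/4)·U² = (π/4)×0.4² = 0.12566.
t = T_v·H_d²/c_v = 0.12566×9.8²/6.1 = 1.978 years.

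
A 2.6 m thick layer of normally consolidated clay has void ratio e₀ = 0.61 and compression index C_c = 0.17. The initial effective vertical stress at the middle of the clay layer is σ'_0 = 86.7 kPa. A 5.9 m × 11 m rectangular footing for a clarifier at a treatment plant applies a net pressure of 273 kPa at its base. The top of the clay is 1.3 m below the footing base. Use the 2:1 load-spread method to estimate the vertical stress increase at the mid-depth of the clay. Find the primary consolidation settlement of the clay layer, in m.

Mid-depth of clay below the footing base: z = 1.3 + 2.6/2 = 2.6 m.
Stress increase at mid-clay by the 2:1 spreading method:
Δσ = qBL/((B+z)(L+z)) = 273×5.9×11/((5.9+2.6)(11+2.6)) = 153.27 kPa
Final effective stress: σ'_f = σ'_0 + Δσ = 86.7 + 153.27 = 239.97 kPa.
Normally consolidated clay, so the full stress increment lies on the virgin compression line:
S_c = C_c·H/(1+e₀)·log₁₀(σ'_f/σ'_0) = 0.17×2.6/(1+0.61)×log₁₀(239.97/86.7)
    = 0.27453 × 0.44214 = 0.1214 m

S_c ≈ 0.121 m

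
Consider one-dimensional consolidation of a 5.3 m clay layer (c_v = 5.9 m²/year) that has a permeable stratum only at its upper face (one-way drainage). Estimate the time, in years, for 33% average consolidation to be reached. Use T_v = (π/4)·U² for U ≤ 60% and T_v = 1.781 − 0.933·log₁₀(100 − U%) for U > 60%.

Drainage path length: H_d = H = 5.3 m (single drainage).
U ≤ 60%: T_v = (π/4)·U² = (π/4)×0.33² = 0.08553.
t = T_v·H_d²/c_v = 0.08553×5.3²/5.9 = 0.4072 years.

t ≈ 0.407 years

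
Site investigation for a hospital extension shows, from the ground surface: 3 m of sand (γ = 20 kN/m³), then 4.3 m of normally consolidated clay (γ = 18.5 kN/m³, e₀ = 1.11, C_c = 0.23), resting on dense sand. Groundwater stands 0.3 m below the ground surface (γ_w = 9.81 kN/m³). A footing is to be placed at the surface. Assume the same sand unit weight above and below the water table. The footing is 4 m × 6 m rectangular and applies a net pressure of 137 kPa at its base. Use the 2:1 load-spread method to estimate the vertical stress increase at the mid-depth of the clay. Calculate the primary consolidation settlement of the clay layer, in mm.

Mid-depth of clay below the ground surface: z = 3 + 4.3/2 = 5.15 m.
Total vertical stress at mid-clay: σ_v = 20×3 + 18.5×2.15 = 99.775 kPa.
Pore pressure: u = 9.81×(5.15 − 0.3) = 47.578 kPa.
Initial effective stress: σ'_0 = σ_v − u = 99.775 − 47.578 = 52.197 kPa.
Stress increase at mid-clay by the 2:1 spreading method:
Δσ = qBL/((B+z)(L+z)) = 137×4×6/((4+5.15)(6+5.15)) = 32.228 kPa
Final effective stress: σ'_f = σ'_0 + Δσ = 52.197 + 32.228 = 84.425 kPa.
Normally consolidated clay, so the full stress increment lies on the virgin compression line:
S_c = C_c·H/(1+e₀)·log₁₀(σ'_f/σ'_0) = 0.23×4.3/(1+1.11)×log₁₀(84.425/52.197)
    = 0.46872 × 0.20883 = 0.09788 m

S_c ≈ 97.9 mm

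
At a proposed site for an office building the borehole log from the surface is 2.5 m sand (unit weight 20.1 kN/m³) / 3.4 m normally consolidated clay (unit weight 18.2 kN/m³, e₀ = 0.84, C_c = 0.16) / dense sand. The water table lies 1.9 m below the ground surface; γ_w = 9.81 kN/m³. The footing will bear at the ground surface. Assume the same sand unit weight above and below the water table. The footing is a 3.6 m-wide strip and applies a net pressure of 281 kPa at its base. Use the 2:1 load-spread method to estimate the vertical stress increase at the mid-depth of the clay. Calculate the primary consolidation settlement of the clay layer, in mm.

Mid-depth of clay below the ground surface: z = 2.5 + 3.4/2 = 4.2 m.
Total vertical stress at mid-clay: σ_v = 20.1×2.5 + 18.2×1.7 = 81.19 kPa.
Pore pressure: u = 9.81×(4.2 − 1.9) = 22.563 kPa.
Initial effective stress: σ'_0 = σ_v − u = 81.19 − 22.563 = 58.627 kPa.
Stress increase at mid-clay by the 2:1 spreading method:
Δσ = qB/(B+z) = 281×3.6/(3.6+4.2) = 129.69 kPa
Final effective stress: σ'_f = σ'_0 + Δσ = 58.627 + 129.69 = 188.32 kPa.
Normally consolidated clay, so the full stress increment lies on the virgin compression line:
S_c = C_c·H/(1+e₀)·log₁₀(σ'_f/σ'_0) = 0.16×3.4/(1+0.84)×log₁₀(188.32/58.627)
    = 0.29565 × 0.5068 = 0.1498 m

S_c ≈ 150 mm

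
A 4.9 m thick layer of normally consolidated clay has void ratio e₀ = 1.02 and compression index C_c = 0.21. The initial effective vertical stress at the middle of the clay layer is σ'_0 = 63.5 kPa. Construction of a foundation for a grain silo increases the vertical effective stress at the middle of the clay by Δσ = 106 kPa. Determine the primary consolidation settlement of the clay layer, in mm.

Final effective stress: σ'_f = σ'_0 + Δσ = 63.5 + 106 = 169.5 kPa.
Normally consolidated clay, so the full stress increment lies on the virgin compression line:
S_c = C_c·H/(1+e₀)·log₁₀(σ'_f/σ'_0) = 0.21×4.9/(1+1.02)×log₁₀(169.5/63.5)
    = 0.50941 × 0.4264 = 0.2172 m

S_c ≈ 217 mm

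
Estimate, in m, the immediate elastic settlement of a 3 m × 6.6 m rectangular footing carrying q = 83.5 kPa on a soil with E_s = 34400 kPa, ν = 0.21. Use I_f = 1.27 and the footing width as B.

S_e ≈ 0.00884 m

Immediate (elastic) settlement: S_e = q·B·(1−ν²)/E_s · I_f.
S_e = 83.5 × 3 × (1 − 0.21²) / 34400 × 1.27
    = 83.5 × 3 × 0.9559 / 34400 × 1.27
    = 0.00884 m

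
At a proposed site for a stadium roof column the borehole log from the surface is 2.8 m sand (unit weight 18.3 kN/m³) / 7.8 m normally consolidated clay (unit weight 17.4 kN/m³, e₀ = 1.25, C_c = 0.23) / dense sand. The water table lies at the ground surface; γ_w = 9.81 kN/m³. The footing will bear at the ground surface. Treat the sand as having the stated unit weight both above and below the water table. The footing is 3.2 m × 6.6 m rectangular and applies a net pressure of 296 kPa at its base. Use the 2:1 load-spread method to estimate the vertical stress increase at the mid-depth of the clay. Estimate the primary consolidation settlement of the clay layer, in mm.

S_c ≈ 220 mm

Mid-depth of clay below the ground surface: z = 2.8 + 7.8/2 = 6.7 m.
Total vertical stress at mid-clay: σ_v = 18.3×2.8 + 17.4×3.9 = 119.1 kPa.
Pore pressure: u = 9.81×(6.7 − 0) = 65.727 kPa.
Initial effective stress: σ'_0 = σ_v − u = 119.1 − 65.727 = 53.373 kPa.
Stress increase at mid-clay by the 2:1 spreading method:
Δσ = qBL/((B+z)(L+z)) = 296×3.2×6.6/((3.2+6.7)(6.6+6.7)) = 47.479 kPa
Final effective stress: σ'_f = σ'_0 + Δσ = 53.373 + 47.479 = 100.85 kPa.
Normally consolidated clay, so the full stress increment lies on the virgin compression line:
S_c = C_c·H/(1+e₀)·log₁₀(σ'_f/σ'_0) = 0.23×7.8/(1+1.25)×log₁₀(100.85/53.373)
    = 0.79733 × 0.27635 = 0.2203 m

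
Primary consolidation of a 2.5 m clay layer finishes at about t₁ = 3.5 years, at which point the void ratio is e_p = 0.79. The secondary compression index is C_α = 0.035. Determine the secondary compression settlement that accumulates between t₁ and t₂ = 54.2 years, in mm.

Secondary compression: S_s = C_α·H/(1+e_p)·log₁₀(t₂/t₁)
S_s = 0.035×2.5/(1+0.79)×log₁₀(54.2/3.5)
    = 0.04888 × 1.19 = 0.05817 m

S_s ≈ 58.2 mm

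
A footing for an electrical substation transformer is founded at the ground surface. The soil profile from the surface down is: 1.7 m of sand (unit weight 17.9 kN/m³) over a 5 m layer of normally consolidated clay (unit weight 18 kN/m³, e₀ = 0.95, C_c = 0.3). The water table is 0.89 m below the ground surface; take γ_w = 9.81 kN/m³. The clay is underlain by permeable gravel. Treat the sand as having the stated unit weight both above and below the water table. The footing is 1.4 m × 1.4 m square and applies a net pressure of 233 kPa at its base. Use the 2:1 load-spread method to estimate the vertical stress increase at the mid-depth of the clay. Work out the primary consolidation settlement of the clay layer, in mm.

S_c ≈ 97.5 mm

Mid-depth of clay below the ground surface: z = 1.7 + 5/2 = 4.2 m.
Total vertical stress at mid-clay: σ_v = 17.9×1.7 + 18×2.5 = 75.43 kPa.
Pore pressure: u = 9.81×(4.2 − 0.89) = 32.471 kPa.
Initial effective stress: σ'_0 = σ_v − u = 75.43 − 32.471 = 42.959 kPa.
Stress increase at mid-clay by the 2:1 spreading method:
Δσ = qBL/((B+z)(L+z)) = 233×1.4×1.4/((1.4+4.2)(1.4+4.2)) = 14.562 kPa
Final effective stress: σ'_f = σ'_0 + Δσ = 42.959 + 14.562 = 57.521 kPa.
Normally consolidated clay, so the full stress increment lies on the virgin compression line:
S_c = C_c·H/(1+e₀)·log₁₀(σ'_f/σ'_0) = 0.3×5/(1+0.95)×log₁₀(57.521/42.959)
    = 0.76923 × 0.12677 = 0.09752 m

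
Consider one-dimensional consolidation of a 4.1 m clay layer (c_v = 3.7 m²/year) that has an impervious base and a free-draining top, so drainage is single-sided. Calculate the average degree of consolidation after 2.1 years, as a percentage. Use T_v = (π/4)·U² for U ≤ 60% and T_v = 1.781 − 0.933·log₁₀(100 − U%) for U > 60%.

U ≈ 74.1 %

Drainage path length: H_d = H = 4.1 m (single drainage).
T_v = c_v·t/H_d² = 3.7×2.1/4.1² = 0.46222.
T_v = 0.46222 corresponds to the U > 60% branch:
U = 1 − 10^((1.781 − T_v)/0.933)/100 = 0.7409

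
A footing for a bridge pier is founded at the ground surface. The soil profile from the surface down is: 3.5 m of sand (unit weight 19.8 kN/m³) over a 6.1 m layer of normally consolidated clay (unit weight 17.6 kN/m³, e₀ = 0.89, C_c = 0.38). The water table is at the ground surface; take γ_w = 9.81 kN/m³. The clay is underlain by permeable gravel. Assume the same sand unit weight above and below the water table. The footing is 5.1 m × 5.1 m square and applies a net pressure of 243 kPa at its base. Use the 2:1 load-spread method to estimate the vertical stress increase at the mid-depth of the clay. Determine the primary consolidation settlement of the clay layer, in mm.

Mid-depth of clay below the ground surface: z = 3.5 + 6.1/2 = 6.55 m.
Total vertical stress at mid-clay: σ_v = 19.8×3.5 + 17.6×3.05 = 122.98 kPa.
Pore pressure: u = 9.81×(6.55 − 0) = 64.255 kPa.
Initial effective stress: σ'_0 = σ_v − u = 122.98 − 64.255 = 58.725 kPa.
Stress increase at mid-clay by the 2:1 spreading method:
Δσ = qBL/((B+z)(L+z)) = 243×5.1×5.1/((5.1+6.55)(5.1+6.55)) = 46.569 kPa
Final effective stress: σ'_f = σ'_0 + Δσ = 58.725 + 46.569 = 105.29 kPa.
Normally consolidated clay, so the full stress increment lies on the virgin compression line:
S_c = C_c·H/(1+e₀)·log₁₀(σ'_f/σ'_0) = 0.38×6.1/(1+0.89)×log₁₀(105.29/58.725)
    = 1.2265 × 0.25356 = 0.311 m

S_c ≈ 311 mm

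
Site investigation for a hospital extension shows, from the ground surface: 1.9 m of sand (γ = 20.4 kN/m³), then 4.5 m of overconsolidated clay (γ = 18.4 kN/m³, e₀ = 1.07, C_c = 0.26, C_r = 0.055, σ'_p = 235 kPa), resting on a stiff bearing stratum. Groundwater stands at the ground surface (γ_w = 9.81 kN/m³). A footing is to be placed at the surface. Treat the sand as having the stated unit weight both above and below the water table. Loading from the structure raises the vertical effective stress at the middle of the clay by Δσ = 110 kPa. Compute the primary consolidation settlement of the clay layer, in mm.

S_c ≈ 69.2 mm

Mid-depth of clay below the ground surface: z = 1.9 + 4.5/2 = 4.15 m.
Total vertical stress at mid-clay: σ_v = 20.4×1.9 + 18.4×2.25 = 80.16 kPa.
Pore pressure: u = 9.81×(4.15 − 0) = 40.712 kPa.
Initial effective stress: σ'_0 = σ_v − u = 80.16 − 40.712 = 39.448 kPa.
Final effective stress: σ'_f = 39.448 + 110 = 149.45 kPa.
σ'_f = 149.45 ≤ σ'_p = 235 kPa, so the clay remains overconsolidated and only the recompression index applies:
S_c = C_r·H/(1+e₀)·log₁₀(σ'_f/σ'_0) = 0.055×4.5/2.07×log₁₀(149.45/39.448)
    = 0.11956 × 0.57847 = 0.06916 m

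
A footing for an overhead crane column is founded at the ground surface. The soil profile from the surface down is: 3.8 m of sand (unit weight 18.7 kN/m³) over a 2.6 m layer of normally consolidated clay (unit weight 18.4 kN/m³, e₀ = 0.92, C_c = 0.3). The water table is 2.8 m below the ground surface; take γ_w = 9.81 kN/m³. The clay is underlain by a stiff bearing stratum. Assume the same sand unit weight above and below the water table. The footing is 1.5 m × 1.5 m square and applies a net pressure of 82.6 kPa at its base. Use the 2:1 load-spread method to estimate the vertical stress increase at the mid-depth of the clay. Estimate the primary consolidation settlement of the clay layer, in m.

S_c ≈ 0.0101 m

Mid-depth of clay below the ground surface: z = 3.8 + 2.6/2 = 5.1 m.
Total vertical stress at mid-clay: σ_v = 18.7×3.8 + 18.4×1.3 = 94.98 kPa.
Pore pressure: u = 9.81×(5.1 − 2.8) = 22.563 kPa.
Initial effective stress: σ'_0 = σ_v − u = 94.98 − 22.563 = 72.417 kPa.
Stress increase at mid-clay by the 2:1 spreading method:
Δσ = qBL/((B+z)(L+z)) = 82.6×1.5×1.5/((1.5+5.1)(1.5+5.1)) = 4.2665 kPa
Final effective stress: σ'_f = σ'_0 + Δσ = 72.417 + 4.2665 = 76.683 kPa.
Normally consolidated clay, so the full stress increment lies on the virgin compression line:
S_c = C_c·H/(1+e₀)·log₁₀(σ'_f/σ'_0) = 0.3×2.6/(1+0.92)×log₁₀(76.683/72.417)
    = 0.40625 × 0.024859 = 0.0101 m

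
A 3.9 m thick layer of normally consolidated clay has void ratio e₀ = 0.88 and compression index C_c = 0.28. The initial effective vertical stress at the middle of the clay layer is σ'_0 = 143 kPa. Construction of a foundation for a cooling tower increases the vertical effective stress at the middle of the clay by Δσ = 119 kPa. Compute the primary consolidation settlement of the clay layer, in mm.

S_c ≈ 153 mm

Final effective stress: σ'_f = σ'_0 + Δσ = 143 + 119 = 262 kPa.
Normally consolidated clay, so the full stress increment lies on the virgin compression line:
S_c = C_c·H/(1+e₀)·log₁₀(σ'_f/σ'_0) = 0.28×3.9/(1+0.88)×log₁₀(262/143)
    = 0.58085 × 0.26297 = 0.1527 m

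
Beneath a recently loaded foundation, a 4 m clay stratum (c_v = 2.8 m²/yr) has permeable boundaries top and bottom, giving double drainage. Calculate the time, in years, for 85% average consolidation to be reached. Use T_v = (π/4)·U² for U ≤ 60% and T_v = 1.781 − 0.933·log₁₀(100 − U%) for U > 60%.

t ≈ 0.977 years

Drainage path length: H_d = H/2 = 2 m (double drainage).
U > 60%: T_v = 1.781 − 0.933·log₁₀(100 − 85) = 0.68371.
t = T_v·H_d²/c_v = 0.68371×2²/2.8 = 0.9767 years.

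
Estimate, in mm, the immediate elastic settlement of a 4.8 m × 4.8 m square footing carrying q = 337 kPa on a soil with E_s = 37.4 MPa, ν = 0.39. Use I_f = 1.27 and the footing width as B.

Immediate (elastic) settlement: S_e = q·B·(1−ν²)/E_s · I_f.
E_s = 37.4 MPa = 37400 kPa.
S_e = 337 × 4.8 × (1 − 0.39²) / 37400 × 1.27
    = 337 × 4.8 × 0.8479 / 37400 × 1.27
    = 0.04657 m = 46.57 mm

S_e ≈ 46.6 mm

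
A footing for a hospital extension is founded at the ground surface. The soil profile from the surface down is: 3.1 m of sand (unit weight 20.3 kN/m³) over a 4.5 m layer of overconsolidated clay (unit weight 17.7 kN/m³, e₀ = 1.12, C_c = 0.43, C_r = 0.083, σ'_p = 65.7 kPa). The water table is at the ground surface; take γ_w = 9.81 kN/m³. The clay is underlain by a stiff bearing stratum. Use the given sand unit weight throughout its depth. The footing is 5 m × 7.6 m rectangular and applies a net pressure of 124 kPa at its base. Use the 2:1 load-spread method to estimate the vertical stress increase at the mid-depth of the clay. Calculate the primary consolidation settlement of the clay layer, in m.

S_c ≈ 0.125 m

Mid-depth of clay below the ground surface: z = 3.1 + 4.5/2 = 5.35 m.
Total vertical stress at mid-clay: σ_v = 20.3×3.1 + 17.7×2.25 = 102.75 kPa.
Pore pressure: u = 9.81×(5.35 − 0) = 52.483 kPa.
Initial effective stress: σ'_0 = σ_v − u = 102.75 − 52.483 = 50.267 kPa.
Stress increase at mid-clay by the 2:1 spreading method:
Δσ = qBL/((B+z)(L+z)) = 124×5×7.6/((5+5.35)(7.6+5.35)) = 35.156 kPa
Final effective stress: σ'_f = 50.267 + 35.156 = 85.423 kPa.
σ'_f = 85.423 > σ'_p = 65.7 kPa, so the stress path crosses the preconsolidation pressure — recompression up to σ'_p, then virgin compression beyond:
S_c = H/(1+e₀)·[C_r·log₁₀(σ'_p/σ'_0) + C_c·log₁₀(σ'_f/σ'_p)]
    = 4.5/2.12 × [0.083×log₁₀(65.7/50.267) + 0.43×log₁₀(85.423/65.7)]
    = 2.1226 × [0.0096514 + 0.049024] = 0.1245 m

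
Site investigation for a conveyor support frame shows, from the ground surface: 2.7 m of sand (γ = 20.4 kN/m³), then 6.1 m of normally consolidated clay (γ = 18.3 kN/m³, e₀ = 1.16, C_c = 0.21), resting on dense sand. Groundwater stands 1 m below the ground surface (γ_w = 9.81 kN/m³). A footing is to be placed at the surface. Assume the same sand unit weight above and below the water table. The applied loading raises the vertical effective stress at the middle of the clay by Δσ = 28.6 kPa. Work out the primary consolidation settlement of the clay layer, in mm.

S_c ≈ 94.8 mm

Mid-depth of clay below the ground surface: z = 2.7 + 6.1/2 = 5.75 m.
Total vertical stress at mid-clay: σ_v = 20.4×2.7 + 18.3×3.05 = 110.89 kPa.
Pore pressure: u = 9.81×(5.75 − 1) = 46.598 kPa.
Initial effective stress: σ'_0 = σ_v − u = 110.89 − 46.598 = 64.292 kPa.
Final effective stress: σ'_f = σ'_0 + Δσ = 64.292 + 28.6 = 92.892 kPa.
Normally consolidated clay, so the full stress increment lies on the virgin compression line:
S_c = C_c·H/(1+e₀)·log₁₀(σ'_f/σ'_0) = 0.21×6.1/(1+1.16)×log₁₀(92.892/64.292)
    = 0.59306 × 0.15982 = 0.09478 m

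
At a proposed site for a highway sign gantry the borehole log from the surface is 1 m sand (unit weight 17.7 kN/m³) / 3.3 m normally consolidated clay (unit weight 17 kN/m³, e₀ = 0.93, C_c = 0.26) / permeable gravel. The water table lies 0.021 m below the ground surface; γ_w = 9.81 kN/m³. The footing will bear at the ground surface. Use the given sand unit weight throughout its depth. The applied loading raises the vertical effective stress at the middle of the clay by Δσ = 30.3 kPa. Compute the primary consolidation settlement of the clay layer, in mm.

Mid-depth of clay below the ground surface: z = 1 + 3.3/2 = 2.65 m.
Total vertical stress at mid-clay: σ_v = 17.7×1 + 17×1.65 = 45.75 kPa.
Pore pressure: u = 9.81×(2.65 − 0.021) = 25.79 kPa.
Initial effective stress: σ'_0 = σ_v − u = 45.75 − 25.79 = 19.96 kPa.
Final effective stress: σ'_f = σ'_0 + Δσ = 19.96 + 30.3 = 50.26 kPa.
Normally consolidated clay, so the full stress increment lies on the virgin compression line:
S_c = C_c·H/(1+e₀)·log₁₀(σ'_f/σ'_0) = 0.26×3.3/(1+0.93)×log₁₀(50.26/19.96)
    = 0.44456 × 0.40106 = 0.1783 m

S_c ≈ 178 mm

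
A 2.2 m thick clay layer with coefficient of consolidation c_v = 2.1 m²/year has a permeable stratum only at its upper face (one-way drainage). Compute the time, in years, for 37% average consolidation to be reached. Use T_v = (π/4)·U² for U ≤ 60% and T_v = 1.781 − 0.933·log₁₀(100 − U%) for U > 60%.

Drainage path length: H_d = H = 2.2 m (single drainage).
U ≤ 60%: T_v = (π/4)·U² = (π/4)×0.37² = 0.10752.
t = T_v·H_d²/c_v = 0.10752×2.2²/2.1 = 0.2478 years.

t ≈ 0.248 years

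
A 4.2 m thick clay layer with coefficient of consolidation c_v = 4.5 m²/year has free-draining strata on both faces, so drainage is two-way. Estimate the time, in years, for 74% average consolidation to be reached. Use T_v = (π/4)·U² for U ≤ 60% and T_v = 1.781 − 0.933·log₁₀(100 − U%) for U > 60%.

t ≈ 0.452 years

Drainage path length: H_d = H/2 = 2.1 m (double drainage).
U > 60%: T_v = 1.781 − 0.933·log₁₀(100 − 74) = 0.46083.
t = T_v·H_d²/c_v = 0.46083×2.1²/4.5 = 0.4516 years.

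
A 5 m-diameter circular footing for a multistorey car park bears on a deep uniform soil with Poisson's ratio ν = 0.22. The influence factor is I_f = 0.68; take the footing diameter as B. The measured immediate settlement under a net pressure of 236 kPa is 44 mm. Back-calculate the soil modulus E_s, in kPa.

S_e = q·B·(1−ν²)/E_s · I_f  ⇒  E_s = q·B·(1−ν²)·I_f / S_e.
E_s = 236 × 5 × 0.9516 × 0.68 / 0.044 = 17350 kPa

E_s ≈ 17400 kPa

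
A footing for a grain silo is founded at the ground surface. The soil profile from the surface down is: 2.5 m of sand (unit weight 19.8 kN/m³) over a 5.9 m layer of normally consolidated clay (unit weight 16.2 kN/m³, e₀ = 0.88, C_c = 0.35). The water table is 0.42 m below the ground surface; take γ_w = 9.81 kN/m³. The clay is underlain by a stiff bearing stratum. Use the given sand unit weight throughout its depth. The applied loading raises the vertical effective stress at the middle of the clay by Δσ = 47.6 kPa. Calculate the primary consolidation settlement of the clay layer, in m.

Mid-depth of clay below the ground surface: z = 2.5 + 5.9/2 = 5.45 m.
Total vertical stress at mid-clay: σ_v = 19.8×2.5 + 16.2×2.95 = 97.29 kPa.
Pore pressure: u = 9.81×(5.45 − 0.42) = 49.344 kPa.
Initial effective stress: σ'_0 = σ_v − u = 97.29 − 49.344 = 47.946 kPa.
Final effective stress: σ'_f = σ'_0 + Δσ = 47.946 + 47.6 = 95.546 kPa.
Normally consolidated clay, so the full stress increment lies on the virgin compression line:
S_c = C_c·H/(1+e₀)·log₁₀(σ'_f/σ'_0) = 0.35×5.9/(1+0.88)×log₁₀(95.546/47.946)
    = 1.0984 × 0.29946 = 0.3289 m

S_c ≈ 0.329 m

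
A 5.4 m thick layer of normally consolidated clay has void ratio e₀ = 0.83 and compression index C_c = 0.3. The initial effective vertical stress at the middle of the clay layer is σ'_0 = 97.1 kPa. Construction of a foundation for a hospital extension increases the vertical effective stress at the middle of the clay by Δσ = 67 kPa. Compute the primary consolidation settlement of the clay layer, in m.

Final effective stress: σ'_f = σ'_0 + Δσ = 97.1 + 67 = 164.1 kPa.
Normally consolidated clay, so the full stress increment lies on the virgin compression line:
S_c = C_c·H/(1+e₀)·log₁₀(σ'_f/σ'_0) = 0.3×5.4/(1+0.83)×log₁₀(164.1/97.1)
    = 0.88525 × 0.22789 = 0.2017 m

S_c ≈ 0.202 m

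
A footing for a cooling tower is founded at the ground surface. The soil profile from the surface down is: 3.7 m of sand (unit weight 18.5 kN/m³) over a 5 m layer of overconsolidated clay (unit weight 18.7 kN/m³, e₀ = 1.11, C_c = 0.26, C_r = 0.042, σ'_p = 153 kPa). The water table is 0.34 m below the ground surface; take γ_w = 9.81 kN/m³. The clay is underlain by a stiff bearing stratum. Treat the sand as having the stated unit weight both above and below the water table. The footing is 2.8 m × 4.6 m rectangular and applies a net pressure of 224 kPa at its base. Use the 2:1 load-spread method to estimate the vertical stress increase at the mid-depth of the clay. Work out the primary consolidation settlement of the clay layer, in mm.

S_c ≈ 17.9 mm

Mid-depth of clay below the ground surface: z = 3.7 + 5/2 = 6.2 m.
Total vertical stress at mid-clay: σ_v = 18.5×3.7 + 18.7×2.5 = 115.2 kPa.
Pore pressure: u = 9.81×(6.2 − 0.34) = 57.487 kPa.
Initial effective stress: σ'_0 = σ_v − u = 115.2 − 57.487 = 57.713 kPa.
Stress increase at mid-clay by the 2:1 spreading method:
Δσ = qBL/((B+z)(L+z)) = 224×2.8×4.6/((2.8+6.2)(4.6+6.2)) = 29.682 kPa
Final effective stress: σ'_f = 57.713 + 29.682 = 87.395 kPa.
σ'_f = 87.395 ≤ σ'_p = 153 kPa, so the clay remains overconsolidated and only the recompression index applies:
S_c = C_r·H/(1+e₀)·log₁₀(σ'_f/σ'_0) = 0.042×5/2.11×log₁₀(87.395/57.713)
    = 0.099527 × 0.18021 = 0.01794 m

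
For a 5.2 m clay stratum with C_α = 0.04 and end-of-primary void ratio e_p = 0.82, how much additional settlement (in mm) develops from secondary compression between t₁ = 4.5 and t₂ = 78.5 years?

Secondary compression: S_s = C_α·H/(1+e_p)·log₁₀(t₂/t₁)
S_s = 0.04×5.2/(1+0.82)×log₁₀(78.5/4.5)
    = 0.1143 × 1.242 = 0.1419 m

S_s ≈ 142 mm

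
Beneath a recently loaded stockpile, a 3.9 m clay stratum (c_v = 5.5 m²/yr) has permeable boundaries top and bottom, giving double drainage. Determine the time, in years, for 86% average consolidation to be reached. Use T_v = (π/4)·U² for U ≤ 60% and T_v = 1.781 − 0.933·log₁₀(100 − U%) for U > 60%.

t ≈ 0.492 years

Drainage path length: H_d = H/2 = 1.95 m (double drainage).
U > 60%: T_v = 1.781 − 0.933·log₁₀(100 − 86) = 0.71166.
t = T_v·H_d²/c_v = 0.71166×1.95²/5.5 = 0.492 years.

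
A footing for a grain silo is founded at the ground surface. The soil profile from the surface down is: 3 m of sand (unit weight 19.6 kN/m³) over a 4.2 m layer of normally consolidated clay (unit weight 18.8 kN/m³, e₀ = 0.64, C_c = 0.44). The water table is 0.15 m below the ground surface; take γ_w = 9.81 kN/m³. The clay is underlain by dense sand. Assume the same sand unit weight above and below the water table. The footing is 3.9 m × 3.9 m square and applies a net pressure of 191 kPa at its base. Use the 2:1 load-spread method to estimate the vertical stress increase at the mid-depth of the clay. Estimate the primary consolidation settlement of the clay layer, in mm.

S_c ≈ 266 mm

Mid-depth of clay below the ground surface: z = 3 + 4.2/2 = 5.1 m.
Total vertical stress at mid-clay: σ_v = 19.6×3 + 18.8×2.1 = 98.28 kPa.
Pore pressure: u = 9.81×(5.1 − 0.15) = 48.56 kPa.
Initial effective stress: σ'_0 = σ_v − u = 98.28 − 48.56 = 49.72 kPa.
Stress increase at mid-clay by the 2:1 spreading method:
Δσ = qBL/((B+z)(L+z)) = 191×3.9×3.9/((3.9+5.1)(3.9+5.1)) = 35.866 kPa
Final effective stress: σ'_f = σ'_0 + Δσ = 49.72 + 35.866 = 85.586 kPa.
Normally consolidated clay, so the full stress increment lies on the virgin compression line:
S_c = C_c·H/(1+e₀)·log₁₀(σ'_f/σ'_0) = 0.44×4.2/(1+0.64)×log₁₀(85.586/49.72)
    = 1.1268 × 0.23587 = 0.2658 m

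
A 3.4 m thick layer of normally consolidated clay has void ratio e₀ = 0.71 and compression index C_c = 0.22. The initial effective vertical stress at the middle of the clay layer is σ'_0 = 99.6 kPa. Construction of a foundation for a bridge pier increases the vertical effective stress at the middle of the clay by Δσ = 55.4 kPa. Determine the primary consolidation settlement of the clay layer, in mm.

S_c ≈ 84 mm

Final effective stress: σ'_f = σ'_0 + Δσ = 99.6 + 55.4 = 155 kPa.
Normally consolidated clay, so the full stress increment lies on the virgin compression line:
S_c = C_c·H/(1+e₀)·log₁₀(σ'_f/σ'_0) = 0.22×3.4/(1+0.71)×log₁₀(155/99.6)
    = 0.43743 × 0.19207 = 0.08402 m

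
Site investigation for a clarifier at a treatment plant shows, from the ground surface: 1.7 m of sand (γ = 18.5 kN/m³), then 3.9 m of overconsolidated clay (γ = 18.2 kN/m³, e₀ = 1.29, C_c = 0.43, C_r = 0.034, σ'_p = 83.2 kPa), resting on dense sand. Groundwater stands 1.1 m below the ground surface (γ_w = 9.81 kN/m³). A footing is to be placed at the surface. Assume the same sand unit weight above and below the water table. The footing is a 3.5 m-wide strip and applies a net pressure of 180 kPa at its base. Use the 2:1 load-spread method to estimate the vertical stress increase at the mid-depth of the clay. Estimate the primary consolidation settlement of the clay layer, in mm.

S_c ≈ 159 mm

Mid-depth of clay below the ground surface: z = 1.7 + 3.9/2 = 3.65 m.
Total vertical stress at mid-clay: σ_v = 18.5×1.7 + 18.2×1.95 = 66.94 kPa.
Pore pressure: u = 9.81×(3.65 − 1.1) = 25.015 kPa.
Initial effective stress: σ'_0 = σ_v − u = 66.94 − 25.015 = 41.925 kPa.
Stress increase at mid-clay by the 2:1 spreading method:
Δσ = qB/(B+z) = 180×3.5/(3.5+3.65) = 88.112 kPa
Final effective stress: σ'_f = 41.925 + 88.112 = 130.04 kPa.
σ'_f = 130.04 > σ'_p = 83.2 kPa, so the stress path crosses the preconsolidation pressure — recompression up to σ'_p, then virgin compression beyond:
S_c = H/(1+e₀)·[C_r·log₁₀(σ'_p/σ'_0) + C_c·log₁₀(σ'_f/σ'_p)]
    = 3.9/2.29 × [0.034×log₁₀(83.2/41.925) + 0.43×log₁₀(130.04/83.2)]
    = 1.7031 × [0.01012 + 0.0834] = 0.1593 m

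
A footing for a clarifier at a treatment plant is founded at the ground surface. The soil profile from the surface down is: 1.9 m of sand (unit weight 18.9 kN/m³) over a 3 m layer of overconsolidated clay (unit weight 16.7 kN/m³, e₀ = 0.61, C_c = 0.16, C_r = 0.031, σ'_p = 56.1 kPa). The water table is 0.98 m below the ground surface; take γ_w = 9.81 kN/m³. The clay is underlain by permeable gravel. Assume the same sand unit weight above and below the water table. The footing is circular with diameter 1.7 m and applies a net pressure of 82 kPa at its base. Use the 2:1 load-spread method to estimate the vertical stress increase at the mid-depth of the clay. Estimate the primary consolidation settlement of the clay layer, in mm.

Mid-depth of clay below the ground surface: z = 1.9 + 3/2 = 3.4 m.
Total vertical stress at mid-clay: σ_v = 18.9×1.9 + 16.7×1.5 = 60.96 kPa.
Pore pressure: u = 9.81×(3.4 − 0.98) = 23.74 kPa.
Initial effective stress: σ'_0 = σ_v − u = 60.96 − 23.74 = 37.22 kPa.
Stress increase at mid-clay by the 2:1 spreading method:
Δσ ≈ qD²/(D+z)² = 82×1.7²/(1.7+3.4)² = 9.1111 kPa
Final effective stress: σ'_f = 37.22 + 9.1111 = 46.331 kPa.
σ'_f = 46.331 ≤ σ'_p = 56.1 kPa, so the clay remains overconsolidated and only the recompression index applies:
S_c = C_r·H/(1+e₀)·log₁₀(σ'_f/σ'_0) = 0.031×3/1.61×log₁₀(46.331/37.22)
    = 0.057765 × 0.095095 = 0.005493 m

S_c ≈ 5.49 mm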